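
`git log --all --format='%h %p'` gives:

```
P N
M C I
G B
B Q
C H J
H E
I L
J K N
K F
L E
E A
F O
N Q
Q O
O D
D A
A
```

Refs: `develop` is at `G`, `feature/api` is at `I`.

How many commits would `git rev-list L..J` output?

Reachable from J: {A, D, F, J, K, N, O, Q}.
Reachable from L: {A, E, L}.
In J's history but not L's: {D, F, J, K, N, O, Q} — 7 commits.

7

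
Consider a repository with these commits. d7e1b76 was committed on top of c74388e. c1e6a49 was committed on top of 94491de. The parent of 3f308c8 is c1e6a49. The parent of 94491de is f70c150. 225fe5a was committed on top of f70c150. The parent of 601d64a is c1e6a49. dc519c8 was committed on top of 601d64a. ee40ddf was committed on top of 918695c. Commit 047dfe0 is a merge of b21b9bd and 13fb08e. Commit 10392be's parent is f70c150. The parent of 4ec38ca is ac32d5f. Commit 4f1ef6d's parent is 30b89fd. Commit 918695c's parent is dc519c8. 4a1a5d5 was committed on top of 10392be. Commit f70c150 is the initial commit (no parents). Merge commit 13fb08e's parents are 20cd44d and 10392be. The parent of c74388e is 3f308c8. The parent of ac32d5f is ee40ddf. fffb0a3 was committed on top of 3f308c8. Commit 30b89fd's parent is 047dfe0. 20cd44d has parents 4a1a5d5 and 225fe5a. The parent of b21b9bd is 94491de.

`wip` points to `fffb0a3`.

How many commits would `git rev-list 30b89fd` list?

10

Walking parent pointers from 30b89fd: reachable set = {047dfe0, 10392be, 13fb08e, 20cd44d, 225fe5a, 30b89fd, 4a1a5d5, 94491de, b21b9bd, f70c150}.
That is 10 commits.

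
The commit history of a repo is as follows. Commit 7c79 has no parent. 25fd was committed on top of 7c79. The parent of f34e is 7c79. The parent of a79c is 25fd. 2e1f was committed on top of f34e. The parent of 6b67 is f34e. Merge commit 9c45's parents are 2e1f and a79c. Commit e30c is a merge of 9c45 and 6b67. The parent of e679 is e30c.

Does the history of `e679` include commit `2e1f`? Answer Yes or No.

Yes

Ancestors of e679 (commits reachable by following parents): {25fd, 2e1f, 6b67, 7c79, 9c45, a79c, e30c, e679, f34e}.
2e1f is in that set, so it is an ancestor of e679.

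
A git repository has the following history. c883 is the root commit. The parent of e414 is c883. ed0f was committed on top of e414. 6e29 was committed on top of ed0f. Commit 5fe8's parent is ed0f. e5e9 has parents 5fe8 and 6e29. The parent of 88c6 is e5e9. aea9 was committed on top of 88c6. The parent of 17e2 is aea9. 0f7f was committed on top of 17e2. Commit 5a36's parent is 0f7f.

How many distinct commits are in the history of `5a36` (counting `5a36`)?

11

Walking parent pointers from 5a36: reachable set = {0f7f, 17e2, 5a36, 5fe8, 6e29, 88c6, aea9, c883, e414, e5e9, ed0f}.
That is 11 commits.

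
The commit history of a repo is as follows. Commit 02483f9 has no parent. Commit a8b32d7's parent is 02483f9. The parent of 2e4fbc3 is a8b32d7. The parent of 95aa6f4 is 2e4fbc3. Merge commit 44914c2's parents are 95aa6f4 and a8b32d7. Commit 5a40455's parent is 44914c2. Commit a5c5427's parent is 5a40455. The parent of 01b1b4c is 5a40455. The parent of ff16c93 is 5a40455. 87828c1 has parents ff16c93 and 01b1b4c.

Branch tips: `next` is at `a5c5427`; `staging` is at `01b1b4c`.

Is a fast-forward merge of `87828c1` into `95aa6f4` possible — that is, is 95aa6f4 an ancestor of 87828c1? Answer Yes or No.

A fast-forward from 95aa6f4 to 87828c1 is possible iff 95aa6f4 is an ancestor of 87828c1.
Ancestors of 87828c1: {01b1b4c, 02483f9, 2e4fbc3, 44914c2, 5a40455, 87828c1, 95aa6f4, a8b32d7, ff16c93}.
95aa6f4 is among them, so fast-forward is possible.

Yes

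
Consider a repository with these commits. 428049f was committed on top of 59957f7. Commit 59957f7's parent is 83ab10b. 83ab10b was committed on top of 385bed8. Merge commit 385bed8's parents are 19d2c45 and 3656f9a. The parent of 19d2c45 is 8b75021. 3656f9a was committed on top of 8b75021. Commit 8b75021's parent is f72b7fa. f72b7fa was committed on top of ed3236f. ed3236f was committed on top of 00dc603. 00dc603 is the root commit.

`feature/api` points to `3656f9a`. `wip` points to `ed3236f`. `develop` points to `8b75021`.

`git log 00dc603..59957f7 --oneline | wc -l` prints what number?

Reachable from 59957f7: {00dc603, 19d2c45, 3656f9a, 385bed8, 59957f7, 83ab10b, 8b75021, ed3236f, f72b7fa}.
Reachable from 00dc603: {00dc603}.
In 59957f7's history but not 00dc603's: {19d2c45, 3656f9a, 385bed8, 59957f7, 83ab10b, 8b75021, ed3236f, f72b7fa} — 8 commits.

8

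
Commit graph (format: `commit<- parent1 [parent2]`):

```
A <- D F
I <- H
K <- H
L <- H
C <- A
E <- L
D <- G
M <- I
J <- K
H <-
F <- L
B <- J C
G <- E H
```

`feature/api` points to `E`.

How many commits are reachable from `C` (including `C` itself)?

8

Walking parent pointers from C: reachable set = {A, C, D, E, F, G, H, L}.
That is 8 commits.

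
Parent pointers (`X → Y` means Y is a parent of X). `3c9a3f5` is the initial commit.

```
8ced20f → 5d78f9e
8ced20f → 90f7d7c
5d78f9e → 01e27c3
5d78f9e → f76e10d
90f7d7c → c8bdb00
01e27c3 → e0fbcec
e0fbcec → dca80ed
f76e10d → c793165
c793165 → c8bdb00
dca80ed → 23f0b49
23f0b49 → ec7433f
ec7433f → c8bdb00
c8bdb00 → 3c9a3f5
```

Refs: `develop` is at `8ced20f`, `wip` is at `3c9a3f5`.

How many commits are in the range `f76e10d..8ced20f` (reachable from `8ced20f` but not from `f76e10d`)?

8

Reachable from 8ced20f: {01e27c3, 23f0b49, 3c9a3f5, 5d78f9e, 8ced20f, 90f7d7c, c793165, c8bdb00, dca80ed, e0fbcec, ec7433f, f76e10d}.
Reachable from f76e10d: {3c9a3f5, c793165, c8bdb00, f76e10d}.
In 8ced20f's history but not f76e10d's: {01e27c3, 23f0b49, 5d78f9e, 8ced20f, 90f7d7c, dca80ed, e0fbcec, ec7433f} — 8 commits.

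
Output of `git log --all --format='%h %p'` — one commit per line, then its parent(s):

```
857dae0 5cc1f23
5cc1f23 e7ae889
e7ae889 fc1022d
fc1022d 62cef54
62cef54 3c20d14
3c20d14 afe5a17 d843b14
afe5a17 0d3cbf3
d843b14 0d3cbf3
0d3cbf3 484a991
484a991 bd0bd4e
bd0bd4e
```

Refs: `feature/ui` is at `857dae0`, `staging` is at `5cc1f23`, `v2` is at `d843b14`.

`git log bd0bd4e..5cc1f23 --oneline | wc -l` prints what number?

Reachable from 5cc1f23: {0d3cbf3, 3c20d14, 484a991, 5cc1f23, 62cef54, afe5a17, bd0bd4e, d843b14, e7ae889, fc1022d}.
Reachable from bd0bd4e: {bd0bd4e}.
In 5cc1f23's history but not bd0bd4e's: {0d3cbf3, 3c20d14, 484a991, 5cc1f23, 62cef54, afe5a17, d843b14, e7ae889, fc1022d} — 9 commits.

9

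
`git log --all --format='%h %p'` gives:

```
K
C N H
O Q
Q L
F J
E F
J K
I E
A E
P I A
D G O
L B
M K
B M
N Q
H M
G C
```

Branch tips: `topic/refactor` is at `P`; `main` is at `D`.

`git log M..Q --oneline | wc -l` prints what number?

3

Reachable from Q: {B, K, L, M, Q}.
Reachable from M: {K, M}.
In Q's history but not M's: {B, L, Q} — 3 commits.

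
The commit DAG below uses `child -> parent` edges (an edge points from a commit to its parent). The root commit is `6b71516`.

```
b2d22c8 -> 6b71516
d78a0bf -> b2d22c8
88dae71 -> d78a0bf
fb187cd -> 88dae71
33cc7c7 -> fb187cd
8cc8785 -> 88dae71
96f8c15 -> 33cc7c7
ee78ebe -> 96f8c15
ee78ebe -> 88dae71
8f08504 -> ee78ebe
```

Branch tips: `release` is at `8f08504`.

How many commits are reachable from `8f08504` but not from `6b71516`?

8

Reachable from 8f08504: {33cc7c7, 6b71516, 88dae71, 8f08504, 96f8c15, b2d22c8, d78a0bf, ee78ebe, fb187cd}.
Reachable from 6b71516: {6b71516}.
In 8f08504's history but not 6b71516's: {33cc7c7, 88dae71, 8f08504, 96f8c15, b2d22c8, d78a0bf, ee78ebe, fb187cd} — 8 commits.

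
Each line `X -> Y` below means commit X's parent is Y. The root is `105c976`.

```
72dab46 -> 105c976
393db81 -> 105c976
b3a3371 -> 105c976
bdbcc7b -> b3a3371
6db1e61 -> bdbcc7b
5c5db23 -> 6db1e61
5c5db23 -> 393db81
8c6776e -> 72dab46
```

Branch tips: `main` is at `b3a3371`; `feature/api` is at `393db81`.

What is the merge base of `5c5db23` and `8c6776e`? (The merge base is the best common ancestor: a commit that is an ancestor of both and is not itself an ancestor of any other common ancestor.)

Ancestors of 5c5db23: {105c976, 393db81, 5c5db23, 6db1e61, b3a3371, bdbcc7b}.
Ancestors of 8c6776e: {105c976, 72dab46, 8c6776e}.
Common ancestors: {105c976}.
The only common ancestor is 105c976, so it is the merge base.

105c976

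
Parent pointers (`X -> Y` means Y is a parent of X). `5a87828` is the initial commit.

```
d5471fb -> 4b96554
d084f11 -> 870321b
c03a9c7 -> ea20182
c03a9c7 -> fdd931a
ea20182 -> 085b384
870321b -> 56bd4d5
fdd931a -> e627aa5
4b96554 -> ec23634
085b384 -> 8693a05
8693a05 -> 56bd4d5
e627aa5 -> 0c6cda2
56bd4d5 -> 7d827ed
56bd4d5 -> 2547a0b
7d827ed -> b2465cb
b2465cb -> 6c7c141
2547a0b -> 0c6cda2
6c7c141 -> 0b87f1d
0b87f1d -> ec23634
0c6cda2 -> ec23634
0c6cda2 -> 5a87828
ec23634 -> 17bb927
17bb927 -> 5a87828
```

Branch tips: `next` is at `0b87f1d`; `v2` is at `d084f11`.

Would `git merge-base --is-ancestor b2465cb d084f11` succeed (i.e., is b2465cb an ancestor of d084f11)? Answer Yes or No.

Ancestors of d084f11 (commits reachable by following parents): {0b87f1d, 0c6cda2, 17bb927, 2547a0b, 56bd4d5, 5a87828, 6c7c141, 7d827ed, 870321b, b2465cb, d084f11, ec23634}.
b2465cb is in that set, so it is an ancestor of d084f11.

Yes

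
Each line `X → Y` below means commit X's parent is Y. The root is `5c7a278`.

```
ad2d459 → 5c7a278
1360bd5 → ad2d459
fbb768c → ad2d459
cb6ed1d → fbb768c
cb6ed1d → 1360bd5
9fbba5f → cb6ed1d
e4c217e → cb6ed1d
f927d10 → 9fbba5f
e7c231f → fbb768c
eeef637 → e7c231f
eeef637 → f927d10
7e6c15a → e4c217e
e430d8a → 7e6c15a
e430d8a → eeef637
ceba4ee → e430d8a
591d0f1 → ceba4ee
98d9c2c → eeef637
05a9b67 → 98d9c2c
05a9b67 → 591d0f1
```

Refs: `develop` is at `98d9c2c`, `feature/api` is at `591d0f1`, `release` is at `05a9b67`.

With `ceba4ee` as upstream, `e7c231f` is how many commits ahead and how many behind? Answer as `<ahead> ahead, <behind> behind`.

Reachable from e7c231f: {5c7a278, ad2d459, e7c231f, fbb768c}.
Reachable from ceba4ee: {1360bd5, 5c7a278, 7e6c15a, 9fbba5f, ad2d459, cb6ed1d, ceba4ee, e430d8a, e4c217e, e7c231f, eeef637, f927d10, fbb768c}.
Only in e7c231f's history (ahead): {} — 0.
Only in ceba4ee's history (behind): {1360bd5, 7e6c15a, 9fbba5f, cb6ed1d, ceba4ee, e430d8a, e4c217e, eeef637, f927d10} — 9.

0 ahead, 9 behind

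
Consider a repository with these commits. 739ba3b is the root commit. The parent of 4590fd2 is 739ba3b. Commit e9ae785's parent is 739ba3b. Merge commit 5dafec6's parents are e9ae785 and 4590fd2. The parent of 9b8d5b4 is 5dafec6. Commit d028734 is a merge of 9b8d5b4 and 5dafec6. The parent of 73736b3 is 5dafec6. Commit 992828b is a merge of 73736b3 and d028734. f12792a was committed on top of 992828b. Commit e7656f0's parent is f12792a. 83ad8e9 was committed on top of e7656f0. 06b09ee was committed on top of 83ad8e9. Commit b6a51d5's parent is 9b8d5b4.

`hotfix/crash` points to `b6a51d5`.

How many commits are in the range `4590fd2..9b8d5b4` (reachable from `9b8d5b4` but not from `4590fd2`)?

Reachable from 9b8d5b4: {4590fd2, 5dafec6, 739ba3b, 9b8d5b4, e9ae785}.
Reachable from 4590fd2: {4590fd2, 739ba3b}.
In 9b8d5b4's history but not 4590fd2's: {5dafec6, 9b8d5b4, e9ae785} — 3 commits.

3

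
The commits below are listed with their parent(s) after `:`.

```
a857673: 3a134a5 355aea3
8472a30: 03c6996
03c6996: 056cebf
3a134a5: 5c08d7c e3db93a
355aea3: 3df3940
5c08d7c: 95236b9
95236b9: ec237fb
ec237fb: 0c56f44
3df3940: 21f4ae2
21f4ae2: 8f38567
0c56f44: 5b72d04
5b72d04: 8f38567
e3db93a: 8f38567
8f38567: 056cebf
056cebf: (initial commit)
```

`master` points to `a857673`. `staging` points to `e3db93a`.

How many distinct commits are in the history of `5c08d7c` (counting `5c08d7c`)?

Walking parent pointers from 5c08d7c: reachable set = {056cebf, 0c56f44, 5b72d04, 5c08d7c, 8f38567, 95236b9, ec237fb}.
That is 7 commits.

7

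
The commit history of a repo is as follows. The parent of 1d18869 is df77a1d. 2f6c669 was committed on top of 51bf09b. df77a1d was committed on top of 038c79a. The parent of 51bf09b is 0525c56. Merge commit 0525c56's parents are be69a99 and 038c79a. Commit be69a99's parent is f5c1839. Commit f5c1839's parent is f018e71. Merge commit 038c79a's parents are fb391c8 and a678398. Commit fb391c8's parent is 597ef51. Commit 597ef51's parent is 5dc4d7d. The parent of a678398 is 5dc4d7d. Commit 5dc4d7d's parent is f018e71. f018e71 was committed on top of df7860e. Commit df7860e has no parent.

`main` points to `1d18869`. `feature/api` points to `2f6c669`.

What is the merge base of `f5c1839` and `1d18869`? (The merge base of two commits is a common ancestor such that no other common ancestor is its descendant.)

f018e71

Ancestors of f5c1839: {df7860e, f018e71, f5c1839}.
Ancestors of 1d18869: {038c79a, 1d18869, 597ef51, 5dc4d7d, a678398, df77a1d, df7860e, f018e71, fb391c8}.
Common ancestors: {df7860e, f018e71}.
Among these, f018e71 is not an ancestor of any other common ancestor — it is the merge base.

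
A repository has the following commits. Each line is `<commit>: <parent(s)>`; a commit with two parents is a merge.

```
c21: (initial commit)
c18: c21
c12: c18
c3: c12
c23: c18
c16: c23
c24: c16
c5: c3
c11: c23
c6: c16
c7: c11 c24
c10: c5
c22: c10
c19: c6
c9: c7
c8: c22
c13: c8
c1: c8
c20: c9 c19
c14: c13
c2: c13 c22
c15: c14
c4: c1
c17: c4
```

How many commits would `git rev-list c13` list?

9

Walking parent pointers from c13: reachable set = {c10, c12, c13, c18, c21, c22, c3, c5, c8}.
That is 9 commits.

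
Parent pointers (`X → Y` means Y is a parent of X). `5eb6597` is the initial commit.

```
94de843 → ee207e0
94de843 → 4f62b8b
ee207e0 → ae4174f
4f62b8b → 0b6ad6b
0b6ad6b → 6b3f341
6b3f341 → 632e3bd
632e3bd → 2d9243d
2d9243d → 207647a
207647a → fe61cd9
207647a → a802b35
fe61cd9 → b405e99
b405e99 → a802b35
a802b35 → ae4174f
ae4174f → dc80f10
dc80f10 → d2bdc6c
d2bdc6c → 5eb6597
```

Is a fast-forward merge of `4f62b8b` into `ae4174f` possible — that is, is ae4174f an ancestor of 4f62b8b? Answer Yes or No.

Yes

A fast-forward from ae4174f to 4f62b8b is possible iff ae4174f is an ancestor of 4f62b8b.
Ancestors of 4f62b8b: {0b6ad6b, 207647a, 2d9243d, 4f62b8b, 5eb6597, 632e3bd, 6b3f341, a802b35, ae4174f, b405e99, d2bdc6c, dc80f10, fe61cd9}.
ae4174f is among them, so fast-forward is possible.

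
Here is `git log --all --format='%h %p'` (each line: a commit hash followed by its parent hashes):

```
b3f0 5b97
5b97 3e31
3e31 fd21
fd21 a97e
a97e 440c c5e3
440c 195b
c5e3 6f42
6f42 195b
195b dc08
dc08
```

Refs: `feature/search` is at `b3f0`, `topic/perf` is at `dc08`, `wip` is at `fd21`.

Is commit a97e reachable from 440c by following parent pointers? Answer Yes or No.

No

Ancestors of 440c: {195b, 440c, dc08}.
a97e is not in that set, so it is not an ancestor of 440c.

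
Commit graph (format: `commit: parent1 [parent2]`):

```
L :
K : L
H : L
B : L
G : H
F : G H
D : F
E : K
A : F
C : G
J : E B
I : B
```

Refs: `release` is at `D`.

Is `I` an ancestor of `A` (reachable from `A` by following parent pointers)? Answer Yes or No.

Ancestors of A: {A, F, G, H, L}.
I is not in that set, so it is not an ancestor of A.

No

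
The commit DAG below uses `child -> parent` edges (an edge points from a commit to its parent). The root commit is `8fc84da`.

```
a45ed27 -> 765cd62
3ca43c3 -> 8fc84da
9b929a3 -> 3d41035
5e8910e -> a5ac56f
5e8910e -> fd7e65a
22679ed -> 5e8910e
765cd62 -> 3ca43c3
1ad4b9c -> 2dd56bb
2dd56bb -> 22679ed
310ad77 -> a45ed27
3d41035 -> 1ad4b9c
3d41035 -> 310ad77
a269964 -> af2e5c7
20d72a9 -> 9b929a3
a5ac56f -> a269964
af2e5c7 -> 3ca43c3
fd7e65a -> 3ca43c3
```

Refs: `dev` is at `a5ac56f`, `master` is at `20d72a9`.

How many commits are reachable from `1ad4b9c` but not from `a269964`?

6

Reachable from 1ad4b9c: {1ad4b9c, 22679ed, 2dd56bb, 3ca43c3, 5e8910e, 8fc84da, a269964, a5ac56f, af2e5c7, fd7e65a}.
Reachable from a269964: {3ca43c3, 8fc84da, a269964, af2e5c7}.
In 1ad4b9c's history but not a269964's: {1ad4b9c, 22679ed, 2dd56bb, 5e8910e, a5ac56f, fd7e65a} — 6 commits.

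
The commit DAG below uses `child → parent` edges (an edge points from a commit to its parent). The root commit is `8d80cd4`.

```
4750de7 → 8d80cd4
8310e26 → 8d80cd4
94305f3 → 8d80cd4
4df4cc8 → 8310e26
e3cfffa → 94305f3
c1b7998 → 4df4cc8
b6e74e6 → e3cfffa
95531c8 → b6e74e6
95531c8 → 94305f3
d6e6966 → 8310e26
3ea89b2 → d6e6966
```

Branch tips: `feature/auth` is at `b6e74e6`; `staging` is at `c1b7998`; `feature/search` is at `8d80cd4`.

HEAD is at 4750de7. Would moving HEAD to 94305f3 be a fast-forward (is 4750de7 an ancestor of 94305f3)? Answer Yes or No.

A fast-forward from 4750de7 to 94305f3 is possible iff 4750de7 is an ancestor of 94305f3.
Ancestors of 94305f3: {8d80cd4, 94305f3}.
4750de7 is not among them, so fast-forward is not possible.

No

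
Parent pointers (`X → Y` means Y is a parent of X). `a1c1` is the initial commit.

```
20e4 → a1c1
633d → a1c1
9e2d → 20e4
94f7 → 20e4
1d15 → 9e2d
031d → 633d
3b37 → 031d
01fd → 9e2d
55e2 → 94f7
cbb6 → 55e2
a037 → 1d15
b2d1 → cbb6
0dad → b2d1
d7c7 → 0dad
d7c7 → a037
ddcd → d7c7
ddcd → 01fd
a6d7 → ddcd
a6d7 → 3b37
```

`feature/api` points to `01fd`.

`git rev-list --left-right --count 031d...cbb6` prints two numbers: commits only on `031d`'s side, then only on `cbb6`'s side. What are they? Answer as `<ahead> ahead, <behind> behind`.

Reachable from 031d: {031d, 633d, a1c1}.
Reachable from cbb6: {20e4, 55e2, 94f7, a1c1, cbb6}.
Only in 031d's history (ahead): {031d, 633d} — 2.
Only in cbb6's history (behind): {20e4, 55e2, 94f7, cbb6} — 4.

2 ahead, 4 behind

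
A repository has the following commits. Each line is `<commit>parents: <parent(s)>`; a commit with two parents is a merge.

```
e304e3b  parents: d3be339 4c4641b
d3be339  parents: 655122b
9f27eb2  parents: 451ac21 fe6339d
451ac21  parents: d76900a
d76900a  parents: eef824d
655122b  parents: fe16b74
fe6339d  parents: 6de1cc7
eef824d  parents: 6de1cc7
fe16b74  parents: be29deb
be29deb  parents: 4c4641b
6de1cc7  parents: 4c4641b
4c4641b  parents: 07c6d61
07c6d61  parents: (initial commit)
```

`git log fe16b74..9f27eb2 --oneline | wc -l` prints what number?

Reachable from 9f27eb2: {07c6d61, 451ac21, 4c4641b, 6de1cc7, 9f27eb2, d76900a, eef824d, fe6339d}.
Reachable from fe16b74: {07c6d61, 4c4641b, be29deb, fe16b74}.
In 9f27eb2's history but not fe16b74's: {451ac21, 6de1cc7, 9f27eb2, d76900a, eef824d, fe6339d} — 6 commits.

6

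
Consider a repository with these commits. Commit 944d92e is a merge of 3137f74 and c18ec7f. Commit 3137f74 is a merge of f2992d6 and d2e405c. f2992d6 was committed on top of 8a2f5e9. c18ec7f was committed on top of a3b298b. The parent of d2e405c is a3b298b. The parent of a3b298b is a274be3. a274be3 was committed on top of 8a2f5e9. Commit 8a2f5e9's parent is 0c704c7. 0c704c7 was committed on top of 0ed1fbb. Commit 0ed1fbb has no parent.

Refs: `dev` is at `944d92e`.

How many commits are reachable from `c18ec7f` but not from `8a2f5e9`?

3

Reachable from c18ec7f: {0c704c7, 0ed1fbb, 8a2f5e9, a274be3, a3b298b, c18ec7f}.
Reachable from 8a2f5e9: {0c704c7, 0ed1fbb, 8a2f5e9}.
In c18ec7f's history but not 8a2f5e9's: {a274be3, a3b298b, c18ec7f} — 3 commits.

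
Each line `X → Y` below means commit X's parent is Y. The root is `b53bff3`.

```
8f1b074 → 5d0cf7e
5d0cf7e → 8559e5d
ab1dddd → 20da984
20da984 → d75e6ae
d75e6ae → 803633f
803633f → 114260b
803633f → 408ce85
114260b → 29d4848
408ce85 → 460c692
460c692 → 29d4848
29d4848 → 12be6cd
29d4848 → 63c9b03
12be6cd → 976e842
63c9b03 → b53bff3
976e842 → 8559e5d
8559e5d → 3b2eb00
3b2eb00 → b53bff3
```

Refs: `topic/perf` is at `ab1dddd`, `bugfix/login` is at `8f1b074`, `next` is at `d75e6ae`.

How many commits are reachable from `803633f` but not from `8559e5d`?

8

Reachable from 803633f: {114260b, 12be6cd, 29d4848, 3b2eb00, 408ce85, 460c692, 63c9b03, 803633f, 8559e5d, 976e842, b53bff3}.
Reachable from 8559e5d: {3b2eb00, 8559e5d, b53bff3}.
In 803633f's history but not 8559e5d's: {114260b, 12be6cd, 29d4848, 408ce85, 460c692, 63c9b03, 803633f, 976e842} — 8 commits.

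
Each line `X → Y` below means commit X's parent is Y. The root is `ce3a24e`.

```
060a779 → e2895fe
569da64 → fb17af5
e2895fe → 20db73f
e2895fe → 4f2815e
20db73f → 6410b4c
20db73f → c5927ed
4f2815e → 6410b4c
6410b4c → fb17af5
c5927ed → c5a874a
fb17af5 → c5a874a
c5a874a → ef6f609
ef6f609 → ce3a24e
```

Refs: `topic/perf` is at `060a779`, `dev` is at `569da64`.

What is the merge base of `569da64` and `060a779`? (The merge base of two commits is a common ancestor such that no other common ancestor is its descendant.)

fb17af5

Ancestors of 569da64: {569da64, c5a874a, ce3a24e, ef6f609, fb17af5}.
Ancestors of 060a779: {060a779, 20db73f, 4f2815e, 6410b4c, c5927ed, c5a874a, ce3a24e, e2895fe, ef6f609, fb17af5}.
Common ancestors: {c5a874a, ce3a24e, ef6f609, fb17af5}.
Among these, fb17af5 is not an ancestor of any other common ancestor — it is the merge base.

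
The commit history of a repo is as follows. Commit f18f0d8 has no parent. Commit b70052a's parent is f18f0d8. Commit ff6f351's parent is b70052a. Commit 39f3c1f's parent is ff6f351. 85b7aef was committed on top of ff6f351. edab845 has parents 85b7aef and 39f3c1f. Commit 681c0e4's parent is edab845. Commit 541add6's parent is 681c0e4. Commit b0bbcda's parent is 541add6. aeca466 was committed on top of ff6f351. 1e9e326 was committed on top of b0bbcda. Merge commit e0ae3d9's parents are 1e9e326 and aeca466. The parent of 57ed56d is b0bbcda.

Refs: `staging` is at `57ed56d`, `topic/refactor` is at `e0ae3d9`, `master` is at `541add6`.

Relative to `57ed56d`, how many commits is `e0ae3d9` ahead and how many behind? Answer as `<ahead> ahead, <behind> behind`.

3 ahead, 1 behind

Reachable from e0ae3d9: {1e9e326, 39f3c1f, 541add6, 681c0e4, 85b7aef, aeca466, b0bbcda, b70052a, e0ae3d9, edab845, f18f0d8, ff6f351}.
Reachable from 57ed56d: {39f3c1f, 541add6, 57ed56d, 681c0e4, 85b7aef, b0bbcda, b70052a, edab845, f18f0d8, ff6f351}.
Only in e0ae3d9's history (ahead): {1e9e326, aeca466, e0ae3d9} — 3.
Only in 57ed56d's history (behind): {57ed56d} — 1.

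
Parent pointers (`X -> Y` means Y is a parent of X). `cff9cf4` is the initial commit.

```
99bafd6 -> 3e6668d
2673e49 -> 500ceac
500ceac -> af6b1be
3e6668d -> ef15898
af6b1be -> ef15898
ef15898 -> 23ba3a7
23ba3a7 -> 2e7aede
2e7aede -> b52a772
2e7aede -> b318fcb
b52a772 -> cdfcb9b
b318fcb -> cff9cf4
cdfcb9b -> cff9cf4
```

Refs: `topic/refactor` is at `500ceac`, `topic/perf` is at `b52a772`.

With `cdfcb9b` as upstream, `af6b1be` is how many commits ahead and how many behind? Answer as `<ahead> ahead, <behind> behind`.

Reachable from af6b1be: {23ba3a7, 2e7aede, af6b1be, b318fcb, b52a772, cdfcb9b, cff9cf4, ef15898}.
Reachable from cdfcb9b: {cdfcb9b, cff9cf4}.
Only in af6b1be's history (ahead): {23ba3a7, 2e7aede, af6b1be, b318fcb, b52a772, ef15898} — 6.
Only in cdfcb9b's history (behind): {} — 0.

6 ahead, 0 behind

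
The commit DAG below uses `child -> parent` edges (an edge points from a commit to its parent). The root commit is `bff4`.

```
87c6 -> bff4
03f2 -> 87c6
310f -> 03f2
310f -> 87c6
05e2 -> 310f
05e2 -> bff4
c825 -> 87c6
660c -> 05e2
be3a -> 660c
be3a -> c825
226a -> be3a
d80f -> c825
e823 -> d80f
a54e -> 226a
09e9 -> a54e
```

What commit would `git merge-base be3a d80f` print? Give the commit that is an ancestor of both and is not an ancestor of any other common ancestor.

c825

Ancestors of be3a: {03f2, 05e2, 310f, 660c, 87c6, be3a, bff4, c825}.
Ancestors of d80f: {87c6, bff4, c825, d80f}.
Common ancestors: {87c6, bff4, c825}.
Among these, c825 is not an ancestor of any other common ancestor — it is the merge base.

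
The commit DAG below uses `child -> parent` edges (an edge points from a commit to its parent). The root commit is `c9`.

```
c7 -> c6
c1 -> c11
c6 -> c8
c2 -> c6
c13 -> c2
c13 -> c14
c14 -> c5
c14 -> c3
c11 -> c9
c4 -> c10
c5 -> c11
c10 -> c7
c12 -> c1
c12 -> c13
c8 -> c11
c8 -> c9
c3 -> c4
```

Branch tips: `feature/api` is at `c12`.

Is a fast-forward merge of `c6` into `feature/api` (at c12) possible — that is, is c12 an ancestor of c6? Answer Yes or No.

A fast-forward from c12 to c6 is possible iff c12 is an ancestor of c6.
Ancestors of c6: {c11, c6, c8, c9}.
c12 is not among them, so fast-forward is not possible.

No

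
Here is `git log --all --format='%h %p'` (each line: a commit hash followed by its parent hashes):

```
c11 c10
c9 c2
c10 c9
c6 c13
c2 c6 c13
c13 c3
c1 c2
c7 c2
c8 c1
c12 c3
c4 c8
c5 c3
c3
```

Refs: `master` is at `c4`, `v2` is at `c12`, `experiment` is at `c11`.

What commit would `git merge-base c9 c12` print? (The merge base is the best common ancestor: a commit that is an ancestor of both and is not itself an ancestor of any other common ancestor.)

c3

Ancestors of c9: {c13, c2, c3, c6, c9}.
Ancestors of c12: {c12, c3}.
Common ancestors: {c3}.
The only common ancestor is c3, so it is the merge base.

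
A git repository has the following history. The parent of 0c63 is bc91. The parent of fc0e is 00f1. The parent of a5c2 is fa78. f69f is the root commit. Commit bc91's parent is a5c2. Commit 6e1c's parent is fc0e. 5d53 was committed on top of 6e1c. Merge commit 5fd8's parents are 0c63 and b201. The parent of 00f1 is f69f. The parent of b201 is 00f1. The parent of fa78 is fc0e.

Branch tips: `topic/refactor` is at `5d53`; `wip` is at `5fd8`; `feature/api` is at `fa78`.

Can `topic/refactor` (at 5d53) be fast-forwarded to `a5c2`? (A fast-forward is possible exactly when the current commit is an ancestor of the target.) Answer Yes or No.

A fast-forward from 5d53 to a5c2 is possible iff 5d53 is an ancestor of a5c2.
Ancestors of a5c2: {00f1, a5c2, f69f, fa78, fc0e}.
5d53 is not among them, so fast-forward is not possible.

No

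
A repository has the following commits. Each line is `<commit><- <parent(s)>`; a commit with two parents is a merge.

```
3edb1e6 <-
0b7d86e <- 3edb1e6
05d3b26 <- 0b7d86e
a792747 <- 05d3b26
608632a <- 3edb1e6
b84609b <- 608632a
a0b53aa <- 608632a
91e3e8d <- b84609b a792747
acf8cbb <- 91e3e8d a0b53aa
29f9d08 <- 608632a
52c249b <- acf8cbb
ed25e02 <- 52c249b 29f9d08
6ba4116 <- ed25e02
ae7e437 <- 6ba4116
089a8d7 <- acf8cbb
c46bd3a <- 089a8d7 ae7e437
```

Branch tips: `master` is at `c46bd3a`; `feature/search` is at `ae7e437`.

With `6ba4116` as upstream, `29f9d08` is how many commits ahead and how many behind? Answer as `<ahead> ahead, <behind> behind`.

Reachable from 29f9d08: {29f9d08, 3edb1e6, 608632a}.
Reachable from 6ba4116: {05d3b26, 0b7d86e, 29f9d08, 3edb1e6, 52c249b, 608632a, 6ba4116, 91e3e8d, a0b53aa, a792747, acf8cbb, b84609b, ed25e02}.
Only in 29f9d08's history (ahead): {} — 0.
Only in 6ba4116's history (behind): {05d3b26, 0b7d86e, 52c249b, 6ba4116, 91e3e8d, a0b53aa, a792747, acf8cbb, b84609b, ed25e02} — 10.

0 ahead, 10 behind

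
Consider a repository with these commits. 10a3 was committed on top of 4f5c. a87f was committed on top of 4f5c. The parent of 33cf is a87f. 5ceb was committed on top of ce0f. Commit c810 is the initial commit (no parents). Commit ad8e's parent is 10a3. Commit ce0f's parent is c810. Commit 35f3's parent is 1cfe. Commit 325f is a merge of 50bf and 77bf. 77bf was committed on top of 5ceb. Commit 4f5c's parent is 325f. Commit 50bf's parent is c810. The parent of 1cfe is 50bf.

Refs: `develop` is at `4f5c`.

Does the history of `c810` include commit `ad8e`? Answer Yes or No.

Ancestors of c810: {c810}.
ad8e is not in that set, so it is not an ancestor of c810.

No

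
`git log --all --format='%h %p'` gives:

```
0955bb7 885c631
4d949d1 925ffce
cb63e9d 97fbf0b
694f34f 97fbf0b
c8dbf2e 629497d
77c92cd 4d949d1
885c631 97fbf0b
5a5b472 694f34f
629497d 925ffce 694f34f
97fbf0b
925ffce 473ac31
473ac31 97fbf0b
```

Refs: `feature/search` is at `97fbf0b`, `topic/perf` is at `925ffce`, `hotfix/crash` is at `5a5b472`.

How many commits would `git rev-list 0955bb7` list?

Walking parent pointers from 0955bb7: reachable set = {0955bb7, 885c631, 97fbf0b}.
That is 3 commits.

3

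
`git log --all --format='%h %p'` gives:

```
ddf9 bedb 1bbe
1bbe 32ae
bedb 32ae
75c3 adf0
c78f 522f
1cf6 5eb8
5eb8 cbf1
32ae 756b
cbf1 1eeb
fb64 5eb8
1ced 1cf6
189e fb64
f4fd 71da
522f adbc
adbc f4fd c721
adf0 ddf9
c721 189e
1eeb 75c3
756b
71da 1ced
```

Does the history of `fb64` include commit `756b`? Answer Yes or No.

Ancestors of fb64 (commits reachable by following parents): {1bbe, 1eeb, 32ae, 5eb8, 756b, 75c3, adf0, bedb, cbf1, ddf9, fb64}.
756b is in that set, so it is an ancestor of fb64.

Yes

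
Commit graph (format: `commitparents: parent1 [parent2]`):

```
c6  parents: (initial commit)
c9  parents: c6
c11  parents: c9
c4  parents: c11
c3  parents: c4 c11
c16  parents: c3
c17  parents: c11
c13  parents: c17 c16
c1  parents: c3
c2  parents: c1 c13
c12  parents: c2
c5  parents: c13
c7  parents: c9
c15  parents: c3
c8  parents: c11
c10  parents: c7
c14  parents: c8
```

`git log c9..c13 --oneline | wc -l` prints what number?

Reachable from c13: {c11, c13, c16, c17, c3, c4, c6, c9}.
Reachable from c9: {c6, c9}.
In c13's history but not c9's: {c11, c13, c16, c17, c3, c4} — 6 commits.

6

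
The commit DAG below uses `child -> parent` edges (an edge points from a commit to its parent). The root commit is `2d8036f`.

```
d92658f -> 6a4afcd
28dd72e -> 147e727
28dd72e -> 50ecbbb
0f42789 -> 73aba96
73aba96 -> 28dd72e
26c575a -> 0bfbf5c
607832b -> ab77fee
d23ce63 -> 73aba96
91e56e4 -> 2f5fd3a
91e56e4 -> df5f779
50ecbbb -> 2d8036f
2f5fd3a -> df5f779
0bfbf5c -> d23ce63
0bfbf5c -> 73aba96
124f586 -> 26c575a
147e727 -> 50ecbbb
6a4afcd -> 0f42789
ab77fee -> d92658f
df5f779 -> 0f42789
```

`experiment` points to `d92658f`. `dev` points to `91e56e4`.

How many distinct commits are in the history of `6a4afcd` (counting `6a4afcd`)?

Walking parent pointers from 6a4afcd: reachable set = {0f42789, 147e727, 28dd72e, 2d8036f, 50ecbbb, 6a4afcd, 73aba96}.
That is 7 commits.

7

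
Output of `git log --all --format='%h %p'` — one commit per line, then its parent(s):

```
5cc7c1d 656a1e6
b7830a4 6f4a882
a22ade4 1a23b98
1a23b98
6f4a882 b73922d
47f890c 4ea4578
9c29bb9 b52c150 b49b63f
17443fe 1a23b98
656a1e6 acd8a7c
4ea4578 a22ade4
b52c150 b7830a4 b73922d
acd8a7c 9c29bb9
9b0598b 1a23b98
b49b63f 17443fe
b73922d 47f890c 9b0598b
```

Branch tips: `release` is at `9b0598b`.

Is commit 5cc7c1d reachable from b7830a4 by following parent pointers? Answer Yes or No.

Ancestors of b7830a4: {1a23b98, 47f890c, 4ea4578, 6f4a882, 9b0598b, a22ade4, b73922d, b7830a4}.
5cc7c1d is not in that set, so it is not an ancestor of b7830a4.

No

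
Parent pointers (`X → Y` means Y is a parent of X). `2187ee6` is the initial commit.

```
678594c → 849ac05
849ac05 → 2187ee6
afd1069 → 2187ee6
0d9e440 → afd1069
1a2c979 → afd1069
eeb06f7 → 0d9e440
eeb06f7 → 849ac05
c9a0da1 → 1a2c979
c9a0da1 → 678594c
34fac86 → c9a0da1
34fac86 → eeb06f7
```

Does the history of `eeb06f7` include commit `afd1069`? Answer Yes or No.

Yes

Ancestors of eeb06f7 (commits reachable by following parents): {0d9e440, 2187ee6, 849ac05, afd1069, eeb06f7}.
afd1069 is in that set, so it is an ancestor of eeb06f7.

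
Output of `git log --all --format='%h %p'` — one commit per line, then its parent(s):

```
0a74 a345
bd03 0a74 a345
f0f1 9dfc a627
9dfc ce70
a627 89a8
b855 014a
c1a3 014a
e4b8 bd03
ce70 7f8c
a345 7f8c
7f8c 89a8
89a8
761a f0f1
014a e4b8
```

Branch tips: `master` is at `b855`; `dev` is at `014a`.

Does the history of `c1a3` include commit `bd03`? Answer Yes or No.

Yes

Ancestors of c1a3 (commits reachable by following parents): {014a, 0a74, 7f8c, 89a8, a345, bd03, c1a3, e4b8}.
bd03 is in that set, so it is an ancestor of c1a3.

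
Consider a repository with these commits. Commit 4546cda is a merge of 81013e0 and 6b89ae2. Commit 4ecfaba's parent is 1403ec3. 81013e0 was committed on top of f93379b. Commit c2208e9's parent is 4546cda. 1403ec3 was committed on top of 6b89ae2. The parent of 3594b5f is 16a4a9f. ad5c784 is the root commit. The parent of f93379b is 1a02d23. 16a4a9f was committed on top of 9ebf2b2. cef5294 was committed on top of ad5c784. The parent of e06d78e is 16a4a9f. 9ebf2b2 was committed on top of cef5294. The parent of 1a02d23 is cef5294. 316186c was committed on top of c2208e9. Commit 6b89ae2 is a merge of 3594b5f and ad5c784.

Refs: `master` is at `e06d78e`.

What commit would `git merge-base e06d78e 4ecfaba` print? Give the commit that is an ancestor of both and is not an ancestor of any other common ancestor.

16a4a9f

Ancestors of e06d78e: {16a4a9f, 9ebf2b2, ad5c784, cef5294, e06d78e}.
Ancestors of 4ecfaba: {1403ec3, 16a4a9f, 3594b5f, 4ecfaba, 6b89ae2, 9ebf2b2, ad5c784, cef5294}.
Common ancestors: {16a4a9f, 9ebf2b2, ad5c784, cef5294}.
Among these, 16a4a9f is not an ancestor of any other common ancestor — it is the merge base.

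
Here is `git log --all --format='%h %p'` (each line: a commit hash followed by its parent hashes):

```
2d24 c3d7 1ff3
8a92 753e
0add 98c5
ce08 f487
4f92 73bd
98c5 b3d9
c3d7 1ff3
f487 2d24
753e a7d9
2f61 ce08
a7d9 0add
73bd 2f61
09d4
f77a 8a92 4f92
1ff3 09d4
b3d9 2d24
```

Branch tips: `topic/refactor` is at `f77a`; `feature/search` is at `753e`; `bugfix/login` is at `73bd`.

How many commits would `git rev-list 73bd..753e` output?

5

Reachable from 753e: {09d4, 0add, 1ff3, 2d24, 753e, 98c5, a7d9, b3d9, c3d7}.
Reachable from 73bd: {09d4, 1ff3, 2d24, 2f61, 73bd, c3d7, ce08, f487}.
In 753e's history but not 73bd's: {0add, 753e, 98c5, a7d9, b3d9} — 5 commits.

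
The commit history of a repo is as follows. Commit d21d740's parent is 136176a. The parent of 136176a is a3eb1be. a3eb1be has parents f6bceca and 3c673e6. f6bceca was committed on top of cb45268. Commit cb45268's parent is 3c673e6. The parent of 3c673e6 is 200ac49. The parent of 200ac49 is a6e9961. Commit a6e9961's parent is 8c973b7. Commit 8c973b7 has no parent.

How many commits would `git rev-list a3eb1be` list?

7

Walking parent pointers from a3eb1be: reachable set = {200ac49, 3c673e6, 8c973b7, a3eb1be, a6e9961, cb45268, f6bceca}.
That is 7 commits.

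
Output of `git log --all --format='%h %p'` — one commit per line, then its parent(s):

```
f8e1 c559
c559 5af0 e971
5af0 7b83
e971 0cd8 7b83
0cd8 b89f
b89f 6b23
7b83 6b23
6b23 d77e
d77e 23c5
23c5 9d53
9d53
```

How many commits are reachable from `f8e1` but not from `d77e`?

Reachable from f8e1: {0cd8, 23c5, 5af0, 6b23, 7b83, 9d53, b89f, c559, d77e, e971, f8e1}.
Reachable from d77e: {23c5, 9d53, d77e}.
In f8e1's history but not d77e's: {0cd8, 5af0, 6b23, 7b83, b89f, c559, e971, f8e1} — 8 commits.

8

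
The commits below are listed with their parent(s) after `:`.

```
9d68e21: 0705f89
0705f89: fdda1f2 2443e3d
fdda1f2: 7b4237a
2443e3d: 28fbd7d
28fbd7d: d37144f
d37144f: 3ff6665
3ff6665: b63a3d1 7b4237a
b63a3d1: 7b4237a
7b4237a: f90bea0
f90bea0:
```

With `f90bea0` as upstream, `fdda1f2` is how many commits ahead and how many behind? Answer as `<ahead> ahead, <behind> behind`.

2 ahead, 0 behind

Reachable from fdda1f2: {7b4237a, f90bea0, fdda1f2}.
Reachable from f90bea0: {f90bea0}.
Only in fdda1f2's history (ahead): {7b4237a, fdda1f2} — 2.
Only in f90bea0's history (behind): {} — 0.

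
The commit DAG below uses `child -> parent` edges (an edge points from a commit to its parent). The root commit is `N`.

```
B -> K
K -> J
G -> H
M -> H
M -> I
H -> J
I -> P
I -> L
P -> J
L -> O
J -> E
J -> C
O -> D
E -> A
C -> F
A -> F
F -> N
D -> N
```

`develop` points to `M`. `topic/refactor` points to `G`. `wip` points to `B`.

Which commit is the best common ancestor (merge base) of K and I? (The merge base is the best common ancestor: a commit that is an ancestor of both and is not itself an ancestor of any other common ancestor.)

Ancestors of K: {A, C, E, F, J, K, N}.
Ancestors of I: {A, C, D, E, F, I, J, L, N, O, P}.
Common ancestors: {A, C, E, F, J, N}.
Among these, J is not an ancestor of any other common ancestor — it is the merge base.

J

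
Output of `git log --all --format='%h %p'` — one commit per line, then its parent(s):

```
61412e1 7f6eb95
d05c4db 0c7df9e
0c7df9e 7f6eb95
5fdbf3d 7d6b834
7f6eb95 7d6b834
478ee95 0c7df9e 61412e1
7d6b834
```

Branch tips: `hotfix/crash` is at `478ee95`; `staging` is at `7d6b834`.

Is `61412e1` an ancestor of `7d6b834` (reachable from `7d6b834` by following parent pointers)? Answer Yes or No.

Ancestors of 7d6b834: {7d6b834}.
61412e1 is not in that set, so it is not an ancestor of 7d6b834.

No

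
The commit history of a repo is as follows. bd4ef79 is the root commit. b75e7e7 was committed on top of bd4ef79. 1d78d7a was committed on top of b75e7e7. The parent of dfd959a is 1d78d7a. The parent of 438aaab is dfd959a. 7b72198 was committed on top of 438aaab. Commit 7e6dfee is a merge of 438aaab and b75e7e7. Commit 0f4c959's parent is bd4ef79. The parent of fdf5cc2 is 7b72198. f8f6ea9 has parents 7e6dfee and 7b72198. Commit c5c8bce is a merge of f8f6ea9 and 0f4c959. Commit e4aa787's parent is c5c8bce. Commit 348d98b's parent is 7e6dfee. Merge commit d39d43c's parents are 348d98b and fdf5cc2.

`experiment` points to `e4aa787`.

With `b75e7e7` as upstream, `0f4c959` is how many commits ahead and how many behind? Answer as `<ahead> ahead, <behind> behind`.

1 ahead, 1 behind

Reachable from 0f4c959: {0f4c959, bd4ef79}.
Reachable from b75e7e7: {b75e7e7, bd4ef79}.
Only in 0f4c959's history (ahead): {0f4c959} — 1.
Only in b75e7e7's history (behind): {b75e7e7} — 1.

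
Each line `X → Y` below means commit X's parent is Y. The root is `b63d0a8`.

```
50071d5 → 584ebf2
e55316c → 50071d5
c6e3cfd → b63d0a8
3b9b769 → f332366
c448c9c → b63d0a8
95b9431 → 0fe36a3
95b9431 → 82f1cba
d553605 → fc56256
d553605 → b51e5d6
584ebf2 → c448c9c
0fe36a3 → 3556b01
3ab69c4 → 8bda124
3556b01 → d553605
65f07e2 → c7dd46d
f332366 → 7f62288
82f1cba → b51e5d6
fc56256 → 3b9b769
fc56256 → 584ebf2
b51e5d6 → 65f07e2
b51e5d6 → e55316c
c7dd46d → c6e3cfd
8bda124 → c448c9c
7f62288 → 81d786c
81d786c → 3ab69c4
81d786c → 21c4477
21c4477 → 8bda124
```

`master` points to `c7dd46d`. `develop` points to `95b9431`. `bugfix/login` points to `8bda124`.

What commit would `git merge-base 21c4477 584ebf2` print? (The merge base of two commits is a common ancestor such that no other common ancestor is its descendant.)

Ancestors of 21c4477: {21c4477, 8bda124, b63d0a8, c448c9c}.
Ancestors of 584ebf2: {584ebf2, b63d0a8, c448c9c}.
Common ancestors: {b63d0a8, c448c9c}.
Among these, c448c9c is not an ancestor of any other common ancestor — it is the merge base.

c448c9c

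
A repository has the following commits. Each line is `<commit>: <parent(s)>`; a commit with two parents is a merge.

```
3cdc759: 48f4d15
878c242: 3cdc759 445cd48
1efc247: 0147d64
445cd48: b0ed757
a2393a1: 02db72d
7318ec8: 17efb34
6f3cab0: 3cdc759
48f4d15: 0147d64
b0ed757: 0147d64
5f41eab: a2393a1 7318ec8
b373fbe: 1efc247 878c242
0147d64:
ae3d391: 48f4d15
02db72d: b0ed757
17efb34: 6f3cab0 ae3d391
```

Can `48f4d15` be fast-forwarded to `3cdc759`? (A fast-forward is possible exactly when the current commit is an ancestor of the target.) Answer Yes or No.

Yes

A fast-forward from 48f4d15 to 3cdc759 is possible iff 48f4d15 is an ancestor of 3cdc759.
Ancestors of 3cdc759: {0147d64, 3cdc759, 48f4d15}.
48f4d15 is among them, so fast-forward is possible.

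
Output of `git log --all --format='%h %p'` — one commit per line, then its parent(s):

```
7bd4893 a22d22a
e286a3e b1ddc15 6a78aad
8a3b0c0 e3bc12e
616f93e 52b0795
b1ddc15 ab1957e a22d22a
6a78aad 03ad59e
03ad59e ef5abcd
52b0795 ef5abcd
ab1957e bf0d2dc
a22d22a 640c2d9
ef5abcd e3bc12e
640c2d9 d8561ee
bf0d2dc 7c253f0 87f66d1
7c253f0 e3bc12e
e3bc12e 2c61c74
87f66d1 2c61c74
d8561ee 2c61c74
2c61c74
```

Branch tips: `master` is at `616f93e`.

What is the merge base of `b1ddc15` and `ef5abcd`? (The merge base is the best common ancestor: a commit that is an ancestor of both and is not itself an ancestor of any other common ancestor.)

e3bc12e

Ancestors of b1ddc15: {2c61c74, 640c2d9, 7c253f0, 87f66d1, a22d22a, ab1957e, b1ddc15, bf0d2dc, d8561ee, e3bc12e}.
Ancestors of ef5abcd: {2c61c74, e3bc12e, ef5abcd}.
Common ancestors: {2c61c74, e3bc12e}.
Among these, e3bc12e is not an ancestor of any other common ancestor — it is the merge base.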